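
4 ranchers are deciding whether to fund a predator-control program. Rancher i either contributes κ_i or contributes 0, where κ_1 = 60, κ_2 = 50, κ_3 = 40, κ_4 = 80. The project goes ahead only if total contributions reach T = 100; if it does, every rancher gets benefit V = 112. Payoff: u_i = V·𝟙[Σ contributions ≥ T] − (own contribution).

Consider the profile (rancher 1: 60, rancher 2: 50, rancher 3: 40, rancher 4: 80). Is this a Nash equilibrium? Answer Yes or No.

Total = 230 ≥ 100: provided.
Rancher 1 (pledges 60, payoff 52): dropping to 0 → total 170, payoff 112. Profitable deviation.

No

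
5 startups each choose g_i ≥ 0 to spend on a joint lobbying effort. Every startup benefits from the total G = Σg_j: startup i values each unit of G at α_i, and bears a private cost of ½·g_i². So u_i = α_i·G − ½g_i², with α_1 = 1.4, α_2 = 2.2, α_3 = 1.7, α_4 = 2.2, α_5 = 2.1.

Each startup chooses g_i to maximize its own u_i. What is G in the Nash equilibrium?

9.6

Startup i's FOC: ∂u_i/∂g_i = α_i − g_i = 0, so g_i* = α_i.
NE contributions = (1.4, 2.2, 1.7, 2.2, 2.1); G = 9.6.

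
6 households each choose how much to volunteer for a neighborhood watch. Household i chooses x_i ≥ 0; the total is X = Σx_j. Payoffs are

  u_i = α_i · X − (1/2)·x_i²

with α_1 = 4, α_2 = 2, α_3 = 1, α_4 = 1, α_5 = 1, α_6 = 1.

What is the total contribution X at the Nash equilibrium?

10

Household i's FOC: ∂u_i/∂x_i = α_i − x_i = 0, so x_i* = α_i.
NE contributions = (4, 2, 1, 1, 1, 1); X = 10.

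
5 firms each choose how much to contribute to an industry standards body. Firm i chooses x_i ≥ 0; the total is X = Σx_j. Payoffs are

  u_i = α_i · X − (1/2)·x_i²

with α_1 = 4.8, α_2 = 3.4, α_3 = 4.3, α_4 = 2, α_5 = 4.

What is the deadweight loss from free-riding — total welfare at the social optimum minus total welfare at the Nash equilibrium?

549.92

Firm i's FOC: ∂u_i/∂x_i = α_i − x_i = 0, so x_i* = α_i.
NE contributions = (4.8, 3.4, 4.3, 2, 4); X = 18.5.
W^NE = (Σα)·X − ½Σα_i² = 18.5² − ½·73.09 = 305.705.
Planner sets x_i = Σα_j = 18.5 for every i, so X^SO = 5·18.5 = 92.5.
W^SO = (Σα)·X^SO − ½·5·(Σα)² = (5/2)·18.5² = 855.625.
Deadweight loss = W^SO − W^NE = 549.92.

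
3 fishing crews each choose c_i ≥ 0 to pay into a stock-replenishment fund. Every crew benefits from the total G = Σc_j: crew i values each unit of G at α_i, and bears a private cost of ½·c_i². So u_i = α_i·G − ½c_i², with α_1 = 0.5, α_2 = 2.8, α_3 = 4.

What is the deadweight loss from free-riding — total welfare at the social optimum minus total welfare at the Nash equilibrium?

Crew i's FOC: ∂u_i/∂c_i = α_i − c_i = 0, so c_i* = α_i.
NE contributions = (0.5, 2.8, 4); G = 7.3.
W^NE = (Σα)·G − ½Σα_i² = 7.3² − ½·24.09 = 41.245.
Planner sets c_i = Σα_j = 7.3 for every i, so G^SO = 3·7.3 = 21.9.
W^SO = (Σα)·G^SO − ½·3·(Σα)² = (3/2)·7.3² = 79.935.
Deadweight loss = W^SO − W^NE = 38.69.

38.69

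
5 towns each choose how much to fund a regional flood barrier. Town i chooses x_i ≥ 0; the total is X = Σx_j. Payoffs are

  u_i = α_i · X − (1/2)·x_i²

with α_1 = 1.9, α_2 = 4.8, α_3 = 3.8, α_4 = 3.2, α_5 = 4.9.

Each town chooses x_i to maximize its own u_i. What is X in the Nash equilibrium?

Town i's FOC: ∂u_i/∂x_i = α_i − x_i = 0, so x_i* = α_i.
NE contributions = (1.9, 4.8, 3.8, 3.2, 4.9); X = 18.6.

18.6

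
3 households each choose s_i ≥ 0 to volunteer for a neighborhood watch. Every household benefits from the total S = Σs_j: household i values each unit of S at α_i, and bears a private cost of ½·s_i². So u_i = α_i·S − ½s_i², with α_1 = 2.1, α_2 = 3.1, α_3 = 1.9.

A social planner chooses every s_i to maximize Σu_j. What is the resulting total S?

Planner FOC: ∂(Σu_j)/∂s_i = (Σα_j) − s_i = 0, so s_i^SO = Σα_j = 7.1 for every i; S^SO = 21.3.

21.3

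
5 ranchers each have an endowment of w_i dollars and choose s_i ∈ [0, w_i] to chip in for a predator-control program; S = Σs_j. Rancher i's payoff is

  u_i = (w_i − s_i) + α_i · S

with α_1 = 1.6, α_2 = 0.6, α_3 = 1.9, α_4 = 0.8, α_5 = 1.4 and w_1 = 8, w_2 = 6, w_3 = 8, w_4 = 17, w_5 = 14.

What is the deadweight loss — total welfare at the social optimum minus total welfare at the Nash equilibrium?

∂u_i/∂s_i = α_i − 1, so rancher i contributes w_i if α_i > 1, else 0.
α_i > 1 for i ∈ {1, 3, 5}; NE contributions (8, 0, 8, 0, 14), S = 30.
W^NE = Σw_i − S^NE + (Σα_i)·S^NE = 53 + 5.3·30 = 212.
Planner: ∂(Σu_j)/∂s_i = Σα_j − 1 = 5.3 > 0, so everyone contributes w_i; S^SO = 53, W^SO = 53 + 5.3·53 = 333.9.
Deadweight loss = 121.9.

121.9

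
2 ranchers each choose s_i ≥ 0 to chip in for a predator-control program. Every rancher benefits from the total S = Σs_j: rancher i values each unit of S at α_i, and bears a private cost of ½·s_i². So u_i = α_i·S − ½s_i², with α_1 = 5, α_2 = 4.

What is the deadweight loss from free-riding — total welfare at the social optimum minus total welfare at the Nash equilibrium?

Rancher i's FOC: ∂u_i/∂s_i = α_i − s_i = 0, so s_i* = α_i.
NE contributions = (5, 4); S = 9.
W^NE = (Σα)·S − ½Σα_i² = 9² − ½·41 = 60.5.
Planner sets s_i = Σα_j = 9 for every i, so S^SO = 2·9 = 18.
W^SO = (Σα)·S^SO − ½·2·(Σα)² = (2/2)·9² = 81.
Deadweight loss = W^SO − W^NE = 20.5.

20.5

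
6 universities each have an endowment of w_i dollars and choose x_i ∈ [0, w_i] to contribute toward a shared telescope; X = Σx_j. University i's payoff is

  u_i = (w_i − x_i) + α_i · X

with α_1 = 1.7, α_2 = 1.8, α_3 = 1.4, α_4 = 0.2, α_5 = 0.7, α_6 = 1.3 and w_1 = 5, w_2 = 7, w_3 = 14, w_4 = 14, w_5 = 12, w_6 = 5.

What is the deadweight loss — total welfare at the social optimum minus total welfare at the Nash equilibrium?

∂u_i/∂x_i = α_i − 1, so university i contributes w_i if α_i > 1, else 0.
α_i > 1 for i ∈ {1, 2, 3, 6}; NE contributions (5, 7, 14, 0, 0, 5), X = 31.
W^NE = Σw_i − X^NE + (Σα_i)·X^NE = 57 + 6.1·31 = 246.1.
Planner: ∂(Σu_j)/∂x_i = Σα_j − 1 = 6.1 > 0, so everyone contributes w_i; X^SO = 57, W^SO = 57 + 6.1·57 = 404.7.
Deadweight loss = 158.6.

158.6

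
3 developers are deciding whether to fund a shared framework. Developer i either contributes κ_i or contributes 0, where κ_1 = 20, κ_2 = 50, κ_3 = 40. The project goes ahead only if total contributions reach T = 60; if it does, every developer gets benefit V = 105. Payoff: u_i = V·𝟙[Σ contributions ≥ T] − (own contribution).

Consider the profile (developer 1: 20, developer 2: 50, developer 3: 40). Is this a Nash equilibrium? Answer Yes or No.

Total = 110 ≥ 60: provided.
Developer 1 (pledges 20, payoff 85): dropping to 0 → total 90, payoff 105. Profitable deviation.

No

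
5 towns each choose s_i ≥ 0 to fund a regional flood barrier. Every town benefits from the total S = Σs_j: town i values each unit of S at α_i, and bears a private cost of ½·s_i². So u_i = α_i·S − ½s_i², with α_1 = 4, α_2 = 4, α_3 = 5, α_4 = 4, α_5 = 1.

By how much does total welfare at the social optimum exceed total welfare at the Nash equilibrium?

523

Town i's FOC: ∂u_i/∂s_i = α_i − s_i = 0, so s_i* = α_i.
NE contributions = (4, 4, 5, 4, 1); S = 18.
W^NE = (Σα)·S − ½Σα_i² = 18² − ½·74 = 287.
Planner sets s_i = Σα_j = 18 for every i, so S^SO = 5·18 = 90.
W^SO = (Σα)·S^SO − ½·5·(Σα)² = (5/2)·18² = 810.
Deadweight loss = W^SO − W^NE = 523.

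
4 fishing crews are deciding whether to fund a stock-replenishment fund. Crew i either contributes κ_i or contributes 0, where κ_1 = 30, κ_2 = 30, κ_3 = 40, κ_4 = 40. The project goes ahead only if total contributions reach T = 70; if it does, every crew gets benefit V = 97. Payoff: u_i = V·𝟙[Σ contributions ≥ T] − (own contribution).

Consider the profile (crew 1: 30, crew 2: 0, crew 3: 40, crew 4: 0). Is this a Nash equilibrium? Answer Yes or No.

Yes

Total = 70 ≥ 70: provided.
Crew 1 (pledges 30, payoff 67): dropping to 0 → total 40, payoff 0. No gain.
Crew 2 (pledges 0, payoff 97): pledging 30 → total 100, payoff 67. No gain.
Crew 3 (pledges 40, payoff 57): dropping to 0 → total 30, payoff 0. No gain.
Crew 4 (pledges 0, payoff 97): pledging 40 → total 110, payoff 57. No gain.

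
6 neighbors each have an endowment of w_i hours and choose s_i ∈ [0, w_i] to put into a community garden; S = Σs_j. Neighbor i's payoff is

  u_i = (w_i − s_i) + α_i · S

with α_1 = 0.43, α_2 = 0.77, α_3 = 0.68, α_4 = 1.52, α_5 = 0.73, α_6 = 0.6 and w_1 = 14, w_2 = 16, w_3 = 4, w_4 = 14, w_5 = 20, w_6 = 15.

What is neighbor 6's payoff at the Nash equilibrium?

∂u_i/∂s_i = α_i − 1, so neighbor i contributes w_i if α_i > 1, else 0.
α_i > 1 for i ∈ {4}; NE contributions (0, 0, 0, 14, 0, 0), S = 14.
u_6 = (15 − 0) + 0.6·14 = 23.4.

23.4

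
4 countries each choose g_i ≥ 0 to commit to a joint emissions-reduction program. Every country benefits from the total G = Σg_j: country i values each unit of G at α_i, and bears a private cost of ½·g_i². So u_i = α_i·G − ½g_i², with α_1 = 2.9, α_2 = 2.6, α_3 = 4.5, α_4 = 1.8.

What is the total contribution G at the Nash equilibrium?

11.8

Country i's FOC: ∂u_i/∂g_i = α_i − g_i = 0, so g_i* = α_i.
NE contributions = (2.9, 2.6, 4.5, 1.8); G = 11.8.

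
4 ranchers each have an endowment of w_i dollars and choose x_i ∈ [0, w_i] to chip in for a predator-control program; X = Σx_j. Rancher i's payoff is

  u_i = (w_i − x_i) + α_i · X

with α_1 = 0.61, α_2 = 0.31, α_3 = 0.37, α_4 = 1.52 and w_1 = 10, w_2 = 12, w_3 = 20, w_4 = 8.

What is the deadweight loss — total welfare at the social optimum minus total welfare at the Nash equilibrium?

76.02

∂u_i/∂x_i = α_i − 1, so rancher i contributes w_i if α_i > 1, else 0.
α_i > 1 for i ∈ {4}; NE contributions (0, 0, 0, 8), X = 8.
W^NE = Σw_i − X^NE + (Σα_i)·X^NE = 50 + 1.81·8 = 64.48.
Planner: ∂(Σu_j)/∂x_i = Σα_j − 1 = 1.81 > 0, so everyone contributes w_i; X^SO = 50, W^SO = 50 + 1.81·50 = 140.5.
Deadweight loss = 76.02.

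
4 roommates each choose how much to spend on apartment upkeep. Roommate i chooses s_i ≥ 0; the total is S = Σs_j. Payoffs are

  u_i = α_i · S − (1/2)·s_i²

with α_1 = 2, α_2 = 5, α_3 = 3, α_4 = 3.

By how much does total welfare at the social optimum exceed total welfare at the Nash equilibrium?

Roommate i's FOC: ∂u_i/∂s_i = α_i − s_i = 0, so s_i* = α_i.
NE contributions = (2, 5, 3, 3); S = 13.
W^NE = (Σα)·S − ½Σα_i² = 13² − ½·47 = 145.5.
Planner sets s_i = Σα_j = 13 for every i, so S^SO = 4·13 = 52.
W^SO = (Σα)·S^SO − ½·4·(Σα)² = (4/2)·13² = 338.
Deadweight loss = W^SO − W^NE = 192.5.

192.5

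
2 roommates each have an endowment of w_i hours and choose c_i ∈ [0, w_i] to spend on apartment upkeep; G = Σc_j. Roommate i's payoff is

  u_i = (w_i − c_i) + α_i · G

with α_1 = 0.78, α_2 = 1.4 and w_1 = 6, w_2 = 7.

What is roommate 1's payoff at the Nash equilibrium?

11.46

∂u_i/∂c_i = α_i − 1, so roommate i contributes w_i if α_i > 1, else 0.
α_i > 1 for i ∈ {2}; NE contributions (0, 7), G = 7.
u_1 = (6 − 0) + 0.78·7 = 11.46.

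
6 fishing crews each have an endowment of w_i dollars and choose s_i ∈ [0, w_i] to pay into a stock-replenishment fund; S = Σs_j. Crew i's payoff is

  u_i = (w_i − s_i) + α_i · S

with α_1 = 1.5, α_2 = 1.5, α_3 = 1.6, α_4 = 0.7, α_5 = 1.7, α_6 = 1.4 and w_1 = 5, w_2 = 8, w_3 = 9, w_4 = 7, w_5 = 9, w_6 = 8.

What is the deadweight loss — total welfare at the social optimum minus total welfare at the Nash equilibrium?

∂u_i/∂s_i = α_i − 1, so crew i contributes w_i if α_i > 1, else 0.
α_i > 1 for i ∈ {1, 2, 3, 5, 6}; NE contributions (5, 8, 9, 0, 9, 8), S = 39.
W^NE = Σw_i − S^NE + (Σα_i)·S^NE = 46 + 7.4·39 = 334.6.
Planner: ∂(Σu_j)/∂s_i = Σα_j − 1 = 7.4 > 0, so everyone contributes w_i; S^SO = 46, W^SO = 46 + 7.4·46 = 386.4.
Deadweight loss = 51.8.

51.8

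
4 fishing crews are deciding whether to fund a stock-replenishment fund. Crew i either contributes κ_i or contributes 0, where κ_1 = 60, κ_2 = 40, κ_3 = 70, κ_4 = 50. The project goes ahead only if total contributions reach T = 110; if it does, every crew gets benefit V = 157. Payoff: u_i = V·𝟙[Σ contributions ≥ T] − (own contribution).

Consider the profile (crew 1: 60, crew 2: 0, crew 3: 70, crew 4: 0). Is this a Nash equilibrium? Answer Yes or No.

Total = 130 ≥ 110: provided.
Crew 1 (pledges 60, payoff 97): dropping to 0 → total 70, payoff 0. No gain.
Crew 2 (pledges 0, payoff 157): pledging 40 → total 170, payoff 117. No gain.
Crew 3 (pledges 70, payoff 87): dropping to 0 → total 60, payoff 0. No gain.
Crew 4 (pledges 0, payoff 157): pledging 50 → total 180, payoff 107. No gain.

Yes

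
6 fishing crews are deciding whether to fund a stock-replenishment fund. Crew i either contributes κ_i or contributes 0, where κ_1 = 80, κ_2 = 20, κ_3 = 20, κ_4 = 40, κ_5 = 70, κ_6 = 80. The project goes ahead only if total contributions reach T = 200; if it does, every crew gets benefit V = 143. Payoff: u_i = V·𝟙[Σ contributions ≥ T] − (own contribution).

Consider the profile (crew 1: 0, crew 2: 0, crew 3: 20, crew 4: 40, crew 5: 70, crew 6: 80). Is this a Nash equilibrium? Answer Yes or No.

Yes

Total = 210 ≥ 200: provided.
Crew 1 (pledges 0, payoff 143): pledging 80 → total 290, payoff 63. No gain.
Crew 2 (pledges 0, payoff 143): pledging 20 → total 230, payoff 123. No gain.
Crew 3 (pledges 20, payoff 123): dropping to 0 → total 190, payoff 0. No gain.
Crew 4 (pledges 40, payoff 103): dropping to 0 → total 170, payoff 0. No gain.
Crew 5 (pledges 70, payoff 73): dropping to 0 → total 140, payoff 0. No gain.
Crew 6 (pledges 80, payoff 63): dropping to 0 → total 130, payoff 0. No gain.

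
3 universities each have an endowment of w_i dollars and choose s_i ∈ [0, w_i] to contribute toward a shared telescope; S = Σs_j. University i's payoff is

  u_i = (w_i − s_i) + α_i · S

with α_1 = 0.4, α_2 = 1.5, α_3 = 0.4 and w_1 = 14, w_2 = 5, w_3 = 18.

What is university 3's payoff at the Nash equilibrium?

20

∂u_i/∂s_i = α_i − 1, so university i contributes w_i if α_i > 1, else 0.
α_i > 1 for i ∈ {2}; NE contributions (0, 5, 0), S = 5.
u_3 = (18 − 0) + 0.4·5 = 20.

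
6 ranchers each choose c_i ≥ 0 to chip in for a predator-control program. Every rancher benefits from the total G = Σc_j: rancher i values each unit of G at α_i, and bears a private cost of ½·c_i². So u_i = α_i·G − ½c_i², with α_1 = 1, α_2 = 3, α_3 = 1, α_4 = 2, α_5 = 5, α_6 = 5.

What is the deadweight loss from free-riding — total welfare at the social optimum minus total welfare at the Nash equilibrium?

Rancher i's FOC: ∂u_i/∂c_i = α_i − c_i = 0, so c_i* = α_i.
NE contributions = (1, 3, 1, 2, 5, 5); G = 17.
W^NE = (Σα)·G − ½Σα_i² = 17² − ½·65 = 256.5.
Planner sets c_i = Σα_j = 17 for every i, so G^SO = 6·17 = 102.
W^SO = (Σα)·G^SO − ½·6·(Σα)² = (6/2)·17² = 867.
Deadweight loss = W^SO − W^NE = 610.5.

610.5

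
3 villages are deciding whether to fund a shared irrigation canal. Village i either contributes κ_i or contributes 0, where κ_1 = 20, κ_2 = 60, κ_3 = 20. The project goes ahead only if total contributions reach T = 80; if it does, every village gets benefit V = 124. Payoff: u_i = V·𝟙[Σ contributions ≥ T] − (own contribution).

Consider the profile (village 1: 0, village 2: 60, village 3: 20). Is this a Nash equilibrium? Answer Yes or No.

Total = 80 ≥ 80: provided.
Village 1 (pledges 0, payoff 124): pledging 20 → total 100, payoff 104. No gain.
Village 2 (pledges 60, payoff 64): dropping to 0 → total 20, payoff 0. No gain.
Village 3 (pledges 20, payoff 104): dropping to 0 → total 60, payoff 0. No gain.

Yes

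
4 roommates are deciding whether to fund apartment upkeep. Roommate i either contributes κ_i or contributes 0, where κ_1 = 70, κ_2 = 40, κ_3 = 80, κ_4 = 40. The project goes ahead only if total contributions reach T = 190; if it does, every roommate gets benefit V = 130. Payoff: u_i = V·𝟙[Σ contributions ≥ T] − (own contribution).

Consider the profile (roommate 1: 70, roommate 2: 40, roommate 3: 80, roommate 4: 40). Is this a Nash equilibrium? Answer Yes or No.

No

Total = 230 ≥ 190: provided.
Roommate 1 (pledges 70, payoff 60): dropping to 0 → total 160, payoff 0. No gain.
Roommate 2 (pledges 40, payoff 90): dropping to 0 → total 190, payoff 130. Profitable deviation.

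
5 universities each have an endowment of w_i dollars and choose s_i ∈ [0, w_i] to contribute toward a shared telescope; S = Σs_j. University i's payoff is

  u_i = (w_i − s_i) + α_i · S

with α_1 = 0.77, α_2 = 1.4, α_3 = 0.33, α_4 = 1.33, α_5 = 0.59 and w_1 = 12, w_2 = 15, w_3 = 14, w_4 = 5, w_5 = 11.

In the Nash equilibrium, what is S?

20

∂u_i/∂s_i = α_i − 1, so university i contributes w_i if α_i > 1, else 0.
α_i > 1 for i ∈ {2, 4}; NE contributions (0, 15, 0, 5, 0), S = 20.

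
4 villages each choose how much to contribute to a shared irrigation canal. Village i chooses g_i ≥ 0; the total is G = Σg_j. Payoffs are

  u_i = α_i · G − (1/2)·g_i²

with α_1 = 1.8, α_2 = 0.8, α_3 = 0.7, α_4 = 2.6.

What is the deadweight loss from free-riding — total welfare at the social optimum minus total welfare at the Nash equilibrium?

40.375

Village i's FOC: ∂u_i/∂g_i = α_i − g_i = 0, so g_i* = α_i.
NE contributions = (1.8, 0.8, 0.7, 2.6); G = 5.9.
W^NE = (Σα)·G − ½Σα_i² = 5.9² − ½·11.13 = 29.245.
Planner sets g_i = Σα_j = 5.9 for every i, so G^SO = 4·5.9 = 23.6.
W^SO = (Σα)·G^SO − ½·4·(Σα)² = (4/2)·5.9² = 69.62.
Deadweight loss = W^SO − W^NE = 40.375.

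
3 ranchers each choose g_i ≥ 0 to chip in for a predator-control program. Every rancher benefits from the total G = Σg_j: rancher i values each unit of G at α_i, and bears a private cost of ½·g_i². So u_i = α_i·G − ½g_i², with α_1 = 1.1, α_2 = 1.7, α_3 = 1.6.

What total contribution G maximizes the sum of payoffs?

Planner FOC: ∂(Σu_j)/∂g_i = (Σα_j) − g_i = 0, so g_i^SO = Σα_j = 4.4 for every i; G^SO = 13.2.

13.2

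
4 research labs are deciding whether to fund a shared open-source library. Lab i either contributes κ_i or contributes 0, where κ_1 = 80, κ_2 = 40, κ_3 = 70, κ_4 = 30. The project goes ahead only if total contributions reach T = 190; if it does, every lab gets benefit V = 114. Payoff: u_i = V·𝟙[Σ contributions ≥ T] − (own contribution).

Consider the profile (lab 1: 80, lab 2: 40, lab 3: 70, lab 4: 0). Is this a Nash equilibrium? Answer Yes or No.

Yes

Total = 190 ≥ 190: provided.
Lab 1 (pledges 80, payoff 34): dropping to 0 → total 110, payoff 0. No gain.
Lab 2 (pledges 40, payoff 74): dropping to 0 → total 150, payoff 0. No gain.
Lab 3 (pledges 70, payoff 44): dropping to 0 → total 120, payoff 0. No gain.
Lab 4 (pledges 0, payoff 114): pledging 30 → total 220, payoff 84. No gain.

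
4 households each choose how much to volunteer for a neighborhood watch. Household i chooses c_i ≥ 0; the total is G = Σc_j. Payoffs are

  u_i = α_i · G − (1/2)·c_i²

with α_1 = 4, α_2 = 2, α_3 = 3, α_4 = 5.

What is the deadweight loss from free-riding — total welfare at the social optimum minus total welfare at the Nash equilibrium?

Household i's FOC: ∂u_i/∂c_i = α_i − c_i = 0, so c_i* = α_i.
NE contributions = (4, 2, 3, 5); G = 14.
W^NE = (Σα)·G − ½Σα_i² = 14² − ½·54 = 169.
Planner sets c_i = Σα_j = 14 for every i, so G^SO = 4·14 = 56.
W^SO = (Σα)·G^SO − ½·4·(Σα)² = (4/2)·14² = 392.
Deadweight loss = W^SO − W^NE = 223.

223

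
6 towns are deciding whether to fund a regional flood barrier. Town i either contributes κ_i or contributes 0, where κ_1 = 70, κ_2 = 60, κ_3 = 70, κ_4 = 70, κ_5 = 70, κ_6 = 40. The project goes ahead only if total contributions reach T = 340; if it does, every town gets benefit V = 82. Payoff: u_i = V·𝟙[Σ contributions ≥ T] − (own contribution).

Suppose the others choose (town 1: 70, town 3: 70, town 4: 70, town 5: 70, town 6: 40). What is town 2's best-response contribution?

60

Others' total = 320. Contributing 60 brings total to 380 ≥ 340: gain V − κ_2 = 22.
Best response: 60.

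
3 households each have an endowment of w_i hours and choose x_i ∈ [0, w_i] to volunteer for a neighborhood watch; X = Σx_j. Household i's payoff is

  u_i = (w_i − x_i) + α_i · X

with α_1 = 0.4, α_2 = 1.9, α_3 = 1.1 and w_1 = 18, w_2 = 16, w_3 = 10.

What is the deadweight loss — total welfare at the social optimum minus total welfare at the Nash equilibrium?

43.2

∂u_i/∂x_i = α_i − 1, so household i contributes w_i if α_i > 1, else 0.
α_i > 1 for i ∈ {2, 3}; NE contributions (0, 16, 10), X = 26.
W^NE = Σw_i − X^NE + (Σα_i)·X^NE = 44 + 2.4·26 = 106.4.
Planner: ∂(Σu_j)/∂x_i = Σα_j − 1 = 2.4 > 0, so everyone contributes w_i; X^SO = 44, W^SO = 44 + 2.4·44 = 149.6.
Deadweight loss = 43.2.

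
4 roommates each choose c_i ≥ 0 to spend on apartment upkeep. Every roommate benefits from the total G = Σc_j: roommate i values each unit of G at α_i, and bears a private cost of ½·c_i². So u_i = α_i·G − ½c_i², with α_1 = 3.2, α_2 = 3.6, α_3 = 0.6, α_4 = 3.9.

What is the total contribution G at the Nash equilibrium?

11.3

Roommate i's FOC: ∂u_i/∂c_i = α_i − c_i = 0, so c_i* = α_i.
NE contributions = (3.2, 3.6, 0.6, 3.9); G = 11.3.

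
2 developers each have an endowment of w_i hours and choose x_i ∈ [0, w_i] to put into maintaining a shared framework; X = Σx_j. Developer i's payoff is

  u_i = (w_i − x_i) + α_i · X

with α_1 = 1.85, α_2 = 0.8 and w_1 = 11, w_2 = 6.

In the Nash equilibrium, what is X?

∂u_i/∂x_i = α_i − 1, so developer i contributes w_i if α_i > 1, else 0.
α_i > 1 for i ∈ {1}; NE contributions (11, 0), X = 11.

11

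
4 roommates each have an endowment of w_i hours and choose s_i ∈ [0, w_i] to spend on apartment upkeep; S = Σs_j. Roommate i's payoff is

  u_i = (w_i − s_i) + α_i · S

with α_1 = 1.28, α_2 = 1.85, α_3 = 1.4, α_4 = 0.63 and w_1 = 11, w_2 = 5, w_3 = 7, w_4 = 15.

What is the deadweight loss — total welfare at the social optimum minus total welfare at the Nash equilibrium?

62.4

∂u_i/∂s_i = α_i − 1, so roommate i contributes w_i if α_i > 1, else 0.
α_i > 1 for i ∈ {1, 2, 3}; NE contributions (11, 5, 7, 0), S = 23.
W^NE = Σw_i − S^NE + (Σα_i)·S^NE = 38 + 4.16·23 = 133.68.
Planner: ∂(Σu_j)/∂s_i = Σα_j − 1 = 4.16 > 0, so everyone contributes w_i; S^SO = 38, W^SO = 38 + 4.16·38 = 196.08.
Deadweight loss = 62.4.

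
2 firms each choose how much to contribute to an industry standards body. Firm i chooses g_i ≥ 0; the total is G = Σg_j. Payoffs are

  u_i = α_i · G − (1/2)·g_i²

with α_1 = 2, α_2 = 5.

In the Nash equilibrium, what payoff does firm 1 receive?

Firm i's FOC: ∂u_i/∂g_i = α_i − g_i = 0, so g_i* = α_i.
NE contributions = (2, 5); G = 7.
u_1 = α_1·G − ½·(g_1)² = 2·7 − ½·2² = 12.

12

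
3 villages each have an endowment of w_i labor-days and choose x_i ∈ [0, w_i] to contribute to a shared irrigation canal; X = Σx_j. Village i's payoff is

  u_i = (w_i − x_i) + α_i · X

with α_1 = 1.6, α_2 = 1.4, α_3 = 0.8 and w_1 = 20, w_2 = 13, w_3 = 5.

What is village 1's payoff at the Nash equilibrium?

∂u_i/∂x_i = α_i − 1, so village i contributes w_i if α_i > 1, else 0.
α_i > 1 for i ∈ {1, 2}; NE contributions (20, 13, 0), X = 33.
u_1 = (20 − 20) + 1.6·33 = 52.8.

52.8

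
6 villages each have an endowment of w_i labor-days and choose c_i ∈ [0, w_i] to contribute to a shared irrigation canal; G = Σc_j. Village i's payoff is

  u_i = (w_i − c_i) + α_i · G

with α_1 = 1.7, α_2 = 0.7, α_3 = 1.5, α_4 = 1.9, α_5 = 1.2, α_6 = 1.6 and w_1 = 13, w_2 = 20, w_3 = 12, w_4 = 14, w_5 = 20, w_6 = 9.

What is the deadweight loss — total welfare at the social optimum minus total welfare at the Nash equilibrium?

152

∂u_i/∂c_i = α_i − 1, so village i contributes w_i if α_i > 1, else 0.
α_i > 1 for i ∈ {1, 3, 4, 5, 6}; NE contributions (13, 0, 12, 14, 20, 9), G = 68.
W^NE = Σw_i − G^NE + (Σα_i)·G^NE = 88 + 7.6·68 = 604.8.
Planner: ∂(Σu_j)/∂c_i = Σα_j − 1 = 7.6 > 0, so everyone contributes w_i; G^SO = 88, W^SO = 88 + 7.6·88 = 756.8.
Deadweight loss = 152.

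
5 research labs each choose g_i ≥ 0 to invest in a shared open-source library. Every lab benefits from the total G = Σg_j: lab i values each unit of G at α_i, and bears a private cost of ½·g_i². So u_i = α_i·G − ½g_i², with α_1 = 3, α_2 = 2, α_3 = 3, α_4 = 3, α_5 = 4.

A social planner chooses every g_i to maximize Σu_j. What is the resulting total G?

75

Planner FOC: ∂(Σu_j)/∂g_i = (Σα_j) − g_i = 0, so g_i^SO = Σα_j = 15 for every i; G^SO = 75.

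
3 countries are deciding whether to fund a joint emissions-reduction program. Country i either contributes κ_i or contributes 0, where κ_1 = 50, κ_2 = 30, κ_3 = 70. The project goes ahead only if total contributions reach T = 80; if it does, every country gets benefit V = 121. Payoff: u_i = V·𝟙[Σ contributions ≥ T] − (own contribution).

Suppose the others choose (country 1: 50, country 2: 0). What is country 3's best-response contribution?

Others' total = 50. Contributing 70 brings total to 120 ≥ 80: gain V − κ_3 = 51.
Best response: 70.

70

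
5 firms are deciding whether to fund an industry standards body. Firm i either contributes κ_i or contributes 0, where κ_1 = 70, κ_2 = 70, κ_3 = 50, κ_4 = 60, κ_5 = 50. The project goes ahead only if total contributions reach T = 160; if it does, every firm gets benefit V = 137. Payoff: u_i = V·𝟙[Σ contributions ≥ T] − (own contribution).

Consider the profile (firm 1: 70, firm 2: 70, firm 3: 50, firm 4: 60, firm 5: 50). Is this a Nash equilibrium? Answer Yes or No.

No

Total = 300 ≥ 160: provided.
Firm 1 (pledges 70, payoff 67): dropping to 0 → total 230, payoff 137. Profitable deviation.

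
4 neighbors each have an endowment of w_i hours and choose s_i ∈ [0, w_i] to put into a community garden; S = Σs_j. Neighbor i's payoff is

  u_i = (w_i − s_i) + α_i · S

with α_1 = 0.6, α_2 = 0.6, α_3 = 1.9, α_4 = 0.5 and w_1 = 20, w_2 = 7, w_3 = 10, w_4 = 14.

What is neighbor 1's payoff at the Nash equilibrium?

∂u_i/∂s_i = α_i − 1, so neighbor i contributes w_i if α_i > 1, else 0.
α_i > 1 for i ∈ {3}; NE contributions (0, 0, 10, 0), S = 10.
u_1 = (20 − 0) + 0.6·10 = 26.

26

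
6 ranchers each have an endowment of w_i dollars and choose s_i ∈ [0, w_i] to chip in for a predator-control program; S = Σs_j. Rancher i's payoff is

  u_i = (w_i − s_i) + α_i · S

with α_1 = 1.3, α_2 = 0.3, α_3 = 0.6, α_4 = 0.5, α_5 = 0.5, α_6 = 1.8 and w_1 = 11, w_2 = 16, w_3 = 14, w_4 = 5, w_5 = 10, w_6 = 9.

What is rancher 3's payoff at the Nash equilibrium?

26

∂u_i/∂s_i = α_i − 1, so rancher i contributes w_i if α_i > 1, else 0.
α_i > 1 for i ∈ {1, 6}; NE contributions (11, 0, 0, 0, 0, 9), S = 20.
u_3 = (14 − 0) + 0.6·20 = 26.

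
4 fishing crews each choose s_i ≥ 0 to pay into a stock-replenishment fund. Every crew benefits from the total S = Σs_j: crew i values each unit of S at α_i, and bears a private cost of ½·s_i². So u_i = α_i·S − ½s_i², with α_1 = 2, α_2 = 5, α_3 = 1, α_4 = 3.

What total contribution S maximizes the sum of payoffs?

Planner FOC: ∂(Σu_j)/∂s_i = (Σα_j) − s_i = 0, so s_i^SO = Σα_j = 11 for every i; S^SO = 44.

44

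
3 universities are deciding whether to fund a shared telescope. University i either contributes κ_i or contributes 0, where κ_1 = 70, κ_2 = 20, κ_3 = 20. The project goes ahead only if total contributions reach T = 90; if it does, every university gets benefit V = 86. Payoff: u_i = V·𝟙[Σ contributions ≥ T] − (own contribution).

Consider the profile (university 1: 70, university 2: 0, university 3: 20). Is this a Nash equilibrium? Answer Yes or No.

Yes

Total = 90 ≥ 90: provided.
University 1 (pledges 70, payoff 16): dropping to 0 → total 20, payoff 0. No gain.
University 2 (pledges 0, payoff 86): pledging 20 → total 110, payoff 66. No gain.
University 3 (pledges 20, payoff 66): dropping to 0 → total 70, payoff 0. No gain.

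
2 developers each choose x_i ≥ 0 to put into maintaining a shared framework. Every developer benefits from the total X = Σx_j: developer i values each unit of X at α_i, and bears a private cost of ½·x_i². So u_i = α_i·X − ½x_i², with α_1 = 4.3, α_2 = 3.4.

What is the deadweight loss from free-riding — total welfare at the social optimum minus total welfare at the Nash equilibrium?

Developer i's FOC: ∂u_i/∂x_i = α_i − x_i = 0, so x_i* = α_i.
NE contributions = (4.3, 3.4); X = 7.7.
W^NE = (Σα)·X − ½Σα_i² = 7.7² − ½·30.05 = 44.265.
Planner sets x_i = Σα_j = 7.7 for every i, so X^SO = 2·7.7 = 15.4.
W^SO = (Σα)·X^SO − ½·2·(Σα)² = (2/2)·7.7² = 59.29.
Deadweight loss = W^SO − W^NE = 15.025.

15.025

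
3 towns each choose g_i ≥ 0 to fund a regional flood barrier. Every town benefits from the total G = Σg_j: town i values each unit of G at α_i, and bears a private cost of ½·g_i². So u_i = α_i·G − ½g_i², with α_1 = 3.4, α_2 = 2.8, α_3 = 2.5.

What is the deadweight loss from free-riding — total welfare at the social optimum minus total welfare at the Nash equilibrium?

Town i's FOC: ∂u_i/∂g_i = α_i − g_i = 0, so g_i* = α_i.
NE contributions = (3.4, 2.8, 2.5); G = 8.7.
W^NE = (Σα)·G − ½Σα_i² = 8.7² − ½·25.65 = 62.865.
Planner sets g_i = Σα_j = 8.7 for every i, so G^SO = 3·8.7 = 26.1.
W^SO = (Σα)·G^SO − ½·3·(Σα)² = (3/2)·8.7² = 113.535.
Deadweight loss = W^SO − W^NE = 50.67.

50.67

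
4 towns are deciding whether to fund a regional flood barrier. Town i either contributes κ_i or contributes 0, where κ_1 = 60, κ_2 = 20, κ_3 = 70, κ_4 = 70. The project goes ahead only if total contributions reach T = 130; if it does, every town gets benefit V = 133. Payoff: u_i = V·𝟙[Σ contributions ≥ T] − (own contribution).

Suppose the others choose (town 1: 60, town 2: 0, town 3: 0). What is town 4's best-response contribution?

70

Others' total = 60. Contributing 70 brings total to 130 ≥ 130: gain V − κ_4 = 63.
Best response: 70.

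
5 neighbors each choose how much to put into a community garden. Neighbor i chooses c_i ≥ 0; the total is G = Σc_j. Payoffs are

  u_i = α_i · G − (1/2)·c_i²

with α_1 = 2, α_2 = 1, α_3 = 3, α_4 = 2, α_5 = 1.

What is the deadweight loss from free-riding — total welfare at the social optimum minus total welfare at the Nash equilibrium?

Neighbor i's FOC: ∂u_i/∂c_i = α_i − c_i = 0, so c_i* = α_i.
NE contributions = (2, 1, 3, 2, 1); G = 9.
W^NE = (Σα)·G − ½Σα_i² = 9² − ½·19 = 71.5.
Planner sets c_i = Σα_j = 9 for every i, so G^SO = 5·9 = 45.
W^SO = (Σα)·G^SO − ½·5·(Σα)² = (5/2)·9² = 202.5.
Deadweight loss = W^SO − W^NE = 131.

131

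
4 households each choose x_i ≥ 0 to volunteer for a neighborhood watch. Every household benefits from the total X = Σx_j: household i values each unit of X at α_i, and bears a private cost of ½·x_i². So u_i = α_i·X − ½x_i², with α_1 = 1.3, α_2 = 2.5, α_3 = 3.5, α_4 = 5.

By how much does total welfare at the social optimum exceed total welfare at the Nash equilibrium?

Household i's FOC: ∂u_i/∂x_i = α_i − x_i = 0, so x_i* = α_i.
NE contributions = (1.3, 2.5, 3.5, 5); X = 12.3.
W^NE = (Σα)·X − ½Σα_i² = 12.3² − ½·45.19 = 128.695.
Planner sets x_i = Σα_j = 12.3 for every i, so X^SO = 4·12.3 = 49.2.
W^SO = (Σα)·X^SO − ½·4·(Σα)² = (4/2)·12.3² = 302.58.
Deadweight loss = W^SO − W^NE = 173.885.

173.885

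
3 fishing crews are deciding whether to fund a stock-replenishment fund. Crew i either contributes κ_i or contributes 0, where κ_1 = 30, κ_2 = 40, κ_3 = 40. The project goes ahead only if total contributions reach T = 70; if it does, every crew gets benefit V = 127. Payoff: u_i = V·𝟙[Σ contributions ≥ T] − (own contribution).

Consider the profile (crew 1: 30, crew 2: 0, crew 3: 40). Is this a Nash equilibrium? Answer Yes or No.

Total = 70 ≥ 70: provided.
Crew 1 (pledges 30, payoff 97): dropping to 0 → total 40, payoff 0. No gain.
Crew 2 (pledges 0, payoff 127): pledging 40 → total 110, payoff 87. No gain.
Crew 3 (pledges 40, payoff 87): dropping to 0 → total 30, payoff 0. No gain.

Yes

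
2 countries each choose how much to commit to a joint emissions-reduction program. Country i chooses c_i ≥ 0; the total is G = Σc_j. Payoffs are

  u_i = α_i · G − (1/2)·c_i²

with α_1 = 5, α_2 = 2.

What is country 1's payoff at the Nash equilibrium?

Country i's FOC: ∂u_i/∂c_i = α_i − c_i = 0, so c_i* = α_i.
NE contributions = (5, 2); G = 7.
u_1 = α_1·G − ½·(c_1)² = 5·7 − ½·5² = 22.5.

22.5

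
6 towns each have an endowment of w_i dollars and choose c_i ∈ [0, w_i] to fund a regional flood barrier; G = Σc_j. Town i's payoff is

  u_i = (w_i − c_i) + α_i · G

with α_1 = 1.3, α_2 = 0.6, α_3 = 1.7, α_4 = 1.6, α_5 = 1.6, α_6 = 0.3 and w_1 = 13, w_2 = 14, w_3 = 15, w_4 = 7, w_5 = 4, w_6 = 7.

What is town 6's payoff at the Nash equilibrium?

∂u_i/∂c_i = α_i − 1, so town i contributes w_i if α_i > 1, else 0.
α_i > 1 for i ∈ {1, 3, 4, 5}; NE contributions (13, 0, 15, 7, 4, 0), G = 39.
u_6 = (7 − 0) + 0.3·39 = 18.7.

18.7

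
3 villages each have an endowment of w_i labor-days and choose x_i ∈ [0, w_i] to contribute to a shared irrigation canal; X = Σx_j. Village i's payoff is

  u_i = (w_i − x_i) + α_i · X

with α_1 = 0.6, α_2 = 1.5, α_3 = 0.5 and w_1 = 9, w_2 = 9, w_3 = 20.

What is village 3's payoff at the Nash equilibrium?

24.5

∂u_i/∂x_i = α_i − 1, so village i contributes w_i if α_i > 1, else 0.
α_i > 1 for i ∈ {2}; NE contributions (0, 9, 0), X = 9.
u_3 = (20 − 0) + 0.5·9 = 24.5.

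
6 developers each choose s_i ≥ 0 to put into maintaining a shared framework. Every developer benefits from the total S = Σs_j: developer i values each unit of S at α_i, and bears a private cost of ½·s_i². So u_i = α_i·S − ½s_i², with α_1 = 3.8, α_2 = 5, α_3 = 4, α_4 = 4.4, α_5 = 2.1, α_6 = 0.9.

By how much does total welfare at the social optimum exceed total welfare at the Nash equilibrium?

Developer i's FOC: ∂u_i/∂s_i = α_i − s_i = 0, so s_i* = α_i.
NE contributions = (3.8, 5, 4, 4.4, 2.1, 0.9); S = 20.2.
W^NE = (Σα)·S − ½Σα_i² = 20.2² − ½·80.02 = 368.03.
Planner sets s_i = Σα_j = 20.2 for every i, so S^SO = 6·20.2 = 121.2.
W^SO = (Σα)·S^SO − ½·6·(Σα)² = (6/2)·20.2² = 1224.12.
Deadweight loss = W^SO − W^NE = 856.09.

856.09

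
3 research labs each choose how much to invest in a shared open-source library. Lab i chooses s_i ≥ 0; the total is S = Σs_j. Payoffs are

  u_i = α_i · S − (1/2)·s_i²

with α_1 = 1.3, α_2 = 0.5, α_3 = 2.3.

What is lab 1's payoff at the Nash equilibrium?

4.485

Lab i's FOC: ∂u_i/∂s_i = α_i − s_i = 0, so s_i* = α_i.
NE contributions = (1.3, 0.5, 2.3); S = 4.1.
u_1 = α_1·S − ½·(s_1)² = 1.3·4.1 − ½·1.3² = 4.485.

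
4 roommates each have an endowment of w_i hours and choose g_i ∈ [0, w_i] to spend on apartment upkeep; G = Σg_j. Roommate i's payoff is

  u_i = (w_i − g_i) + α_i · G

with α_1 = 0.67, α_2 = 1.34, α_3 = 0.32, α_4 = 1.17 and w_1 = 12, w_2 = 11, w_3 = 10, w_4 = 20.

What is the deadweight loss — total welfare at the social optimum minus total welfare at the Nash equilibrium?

∂u_i/∂g_i = α_i − 1, so roommate i contributes w_i if α_i > 1, else 0.
α_i > 1 for i ∈ {2, 4}; NE contributions (0, 11, 0, 20), G = 31.
W^NE = Σw_i − G^NE + (Σα_i)·G^NE = 53 + 2.5·31 = 130.5.
Planner: ∂(Σu_j)/∂g_i = Σα_j − 1 = 2.5 > 0, so everyone contributes w_i; G^SO = 53, W^SO = 53 + 2.5·53 = 185.5.
Deadweight loss = 55.

55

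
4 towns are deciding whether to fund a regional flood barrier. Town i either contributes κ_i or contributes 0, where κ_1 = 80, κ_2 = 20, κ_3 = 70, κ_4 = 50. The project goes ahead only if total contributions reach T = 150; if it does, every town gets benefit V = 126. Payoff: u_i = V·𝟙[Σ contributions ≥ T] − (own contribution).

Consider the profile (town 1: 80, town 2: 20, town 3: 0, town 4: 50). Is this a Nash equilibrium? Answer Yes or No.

Yes

Total = 150 ≥ 150: provided.
Town 1 (pledges 80, payoff 46): dropping to 0 → total 70, payoff 0. No gain.
Town 2 (pledges 20, payoff 106): dropping to 0 → total 130, payoff 0. No gain.
Town 3 (pledges 0, payoff 126): pledging 70 → total 220, payoff 56. No gain.
Town 4 (pledges 50, payoff 76): dropping to 0 → total 100, payoff 0. No gain.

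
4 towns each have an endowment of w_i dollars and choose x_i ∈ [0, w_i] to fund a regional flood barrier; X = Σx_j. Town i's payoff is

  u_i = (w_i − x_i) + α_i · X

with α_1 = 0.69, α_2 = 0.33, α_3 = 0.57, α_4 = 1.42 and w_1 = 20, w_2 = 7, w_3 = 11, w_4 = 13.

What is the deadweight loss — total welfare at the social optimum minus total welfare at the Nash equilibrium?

∂u_i/∂x_i = α_i − 1, so town i contributes w_i if α_i > 1, else 0.
α_i > 1 for i ∈ {4}; NE contributions (0, 0, 0, 13), X = 13.
W^NE = Σw_i − X^NE + (Σα_i)·X^NE = 51 + 2.01·13 = 77.13.
Planner: ∂(Σu_j)/∂x_i = Σα_j − 1 = 2.01 > 0, so everyone contributes w_i; X^SO = 51, W^SO = 51 + 2.01·51 = 153.51.
Deadweight loss = 76.38.

76.38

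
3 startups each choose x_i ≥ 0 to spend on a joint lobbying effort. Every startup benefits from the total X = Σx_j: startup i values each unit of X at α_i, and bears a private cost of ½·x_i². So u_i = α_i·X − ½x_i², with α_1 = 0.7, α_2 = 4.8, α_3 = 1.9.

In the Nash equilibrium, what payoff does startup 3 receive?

12.255

Startup i's FOC: ∂u_i/∂x_i = α_i − x_i = 0, so x_i* = α_i.
NE contributions = (0.7, 4.8, 1.9); X = 7.4.
u_3 = α_3·X − ½·(x_3)² = 1.9·7.4 − ½·1.9² = 12.255.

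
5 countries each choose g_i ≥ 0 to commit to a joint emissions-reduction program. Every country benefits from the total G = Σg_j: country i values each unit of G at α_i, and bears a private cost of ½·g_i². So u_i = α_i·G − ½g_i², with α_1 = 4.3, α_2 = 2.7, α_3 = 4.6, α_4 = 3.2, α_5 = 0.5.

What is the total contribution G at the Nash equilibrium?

Country i's FOC: ∂u_i/∂g_i = α_i − g_i = 0, so g_i* = α_i.
NE contributions = (4.3, 2.7, 4.6, 3.2, 0.5); G = 15.3.

15.3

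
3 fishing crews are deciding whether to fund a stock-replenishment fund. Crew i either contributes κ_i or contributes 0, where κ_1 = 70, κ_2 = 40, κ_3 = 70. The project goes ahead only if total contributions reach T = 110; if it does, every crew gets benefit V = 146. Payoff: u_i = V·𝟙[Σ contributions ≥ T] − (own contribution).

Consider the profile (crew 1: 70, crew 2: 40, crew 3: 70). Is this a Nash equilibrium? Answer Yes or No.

No

Total = 180 ≥ 110: provided.
Crew 1 (pledges 70, payoff 76): dropping to 0 → total 110, payoff 146. Profitable deviation.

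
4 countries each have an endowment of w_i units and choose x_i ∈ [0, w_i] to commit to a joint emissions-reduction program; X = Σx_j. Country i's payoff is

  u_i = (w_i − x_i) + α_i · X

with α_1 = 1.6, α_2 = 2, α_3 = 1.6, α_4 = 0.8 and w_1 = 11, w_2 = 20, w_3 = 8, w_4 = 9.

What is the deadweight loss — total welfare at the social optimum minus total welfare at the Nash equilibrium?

∂u_i/∂x_i = α_i − 1, so country i contributes w_i if α_i > 1, else 0.
α_i > 1 for i ∈ {1, 2, 3}; NE contributions (11, 20, 8, 0), X = 39.
W^NE = Σw_i − X^NE + (Σα_i)·X^NE = 48 + 5·39 = 243.
Planner: ∂(Σu_j)/∂x_i = Σα_j − 1 = 5 > 0, so everyone contributes w_i; X^SO = 48, W^SO = 48 + 5·48 = 288.
Deadweight loss = 45.

45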